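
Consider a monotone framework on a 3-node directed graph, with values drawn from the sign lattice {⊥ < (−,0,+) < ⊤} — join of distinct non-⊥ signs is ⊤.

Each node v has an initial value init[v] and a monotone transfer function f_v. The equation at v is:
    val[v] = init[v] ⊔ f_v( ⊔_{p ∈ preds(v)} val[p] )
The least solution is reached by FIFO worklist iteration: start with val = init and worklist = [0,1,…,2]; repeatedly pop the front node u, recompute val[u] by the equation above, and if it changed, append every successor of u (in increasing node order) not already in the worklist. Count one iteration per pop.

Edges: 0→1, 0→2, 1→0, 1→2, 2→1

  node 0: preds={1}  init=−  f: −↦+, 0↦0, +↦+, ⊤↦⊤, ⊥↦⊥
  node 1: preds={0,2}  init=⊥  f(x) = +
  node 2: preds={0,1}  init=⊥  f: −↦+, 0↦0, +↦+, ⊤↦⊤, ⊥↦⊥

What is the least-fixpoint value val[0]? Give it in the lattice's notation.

Trace (6 dequeues):
  [1] u=0 | in ⊥ | out − | ==
  [2] u=1 | in − | out + | prev ⊥ | push {0}
  [3] u=2 | in ⊤ | out ⊤ | prev ⊥ | push {1}
  [4] u=0 | in + | out ⊤ | prev − | push {2}
  [5] u=1 | in ⊤ | out + | ==
  [6] u=2 | in ⊤ | out ⊤ | ==

Converged values:
  [0] ⊤
  [1] +
  [2] ⊤

⊤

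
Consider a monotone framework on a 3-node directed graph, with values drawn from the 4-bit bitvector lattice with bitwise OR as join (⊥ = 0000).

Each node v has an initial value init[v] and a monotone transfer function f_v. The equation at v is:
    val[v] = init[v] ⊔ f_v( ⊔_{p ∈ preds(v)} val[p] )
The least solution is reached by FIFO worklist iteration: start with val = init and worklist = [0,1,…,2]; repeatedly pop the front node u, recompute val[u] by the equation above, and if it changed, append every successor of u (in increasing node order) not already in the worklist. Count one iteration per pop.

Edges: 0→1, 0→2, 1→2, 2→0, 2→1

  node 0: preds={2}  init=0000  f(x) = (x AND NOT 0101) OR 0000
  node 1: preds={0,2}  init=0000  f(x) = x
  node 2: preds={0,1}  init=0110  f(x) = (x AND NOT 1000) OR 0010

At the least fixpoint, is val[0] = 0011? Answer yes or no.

Worklist (3 pops):
  #1 pop 0: in=0110 → 0010 (was 0000); enqueue []
  #2 pop 1: in=0110 → 0110 (was 0000); enqueue []
  #3 pop 2: in=0110 → 0110 (no change)

Fixpoint:
  val[0] = 0010
  val[1] = 0110
  val[2] = 0110

no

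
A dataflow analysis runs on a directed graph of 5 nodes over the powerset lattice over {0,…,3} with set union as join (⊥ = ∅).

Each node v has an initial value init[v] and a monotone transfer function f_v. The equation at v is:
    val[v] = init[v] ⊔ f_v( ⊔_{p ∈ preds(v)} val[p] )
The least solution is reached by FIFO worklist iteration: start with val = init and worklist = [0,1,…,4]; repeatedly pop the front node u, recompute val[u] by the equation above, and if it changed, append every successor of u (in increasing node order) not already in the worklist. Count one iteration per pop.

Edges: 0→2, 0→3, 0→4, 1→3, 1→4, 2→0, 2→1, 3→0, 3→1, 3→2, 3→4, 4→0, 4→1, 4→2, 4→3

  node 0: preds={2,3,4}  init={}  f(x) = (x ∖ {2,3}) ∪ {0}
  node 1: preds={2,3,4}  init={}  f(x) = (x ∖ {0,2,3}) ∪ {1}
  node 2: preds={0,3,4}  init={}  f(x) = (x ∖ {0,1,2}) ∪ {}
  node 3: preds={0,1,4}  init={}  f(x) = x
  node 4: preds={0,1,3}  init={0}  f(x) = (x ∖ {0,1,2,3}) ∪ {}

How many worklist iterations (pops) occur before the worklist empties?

10

Worklist (10 pops):
  #1 pop 0: in={0} → {0} (was {}); enqueue []
  #2 pop 1: in={0} → {1} (was {}); enqueue []
  #3 pop 2: in={0} → {} (no change)
  #4 pop 3: in={0,1} → {0,1} (was {}); enqueue [0,1,2]
  #5 pop 4: in={0,1} → {0} (no change)
  #6 pop 0: in={0,1} → {0,1} (was {0}); enqueue [3,4]
  #7 pop 1: in={0,1} → {1} (no change)
  #8 pop 2: in={0,1} → {} (no change)
  #9 pop 3: in={0,1} → {0,1} (no change)
  #10 pop 4: in={0,1} → {0} (no change)

Fixpoint:
  val[0] = {0,1}
  val[1] = {1}
  val[2] = {}
  val[3] = {0,1}
  val[4] = {0}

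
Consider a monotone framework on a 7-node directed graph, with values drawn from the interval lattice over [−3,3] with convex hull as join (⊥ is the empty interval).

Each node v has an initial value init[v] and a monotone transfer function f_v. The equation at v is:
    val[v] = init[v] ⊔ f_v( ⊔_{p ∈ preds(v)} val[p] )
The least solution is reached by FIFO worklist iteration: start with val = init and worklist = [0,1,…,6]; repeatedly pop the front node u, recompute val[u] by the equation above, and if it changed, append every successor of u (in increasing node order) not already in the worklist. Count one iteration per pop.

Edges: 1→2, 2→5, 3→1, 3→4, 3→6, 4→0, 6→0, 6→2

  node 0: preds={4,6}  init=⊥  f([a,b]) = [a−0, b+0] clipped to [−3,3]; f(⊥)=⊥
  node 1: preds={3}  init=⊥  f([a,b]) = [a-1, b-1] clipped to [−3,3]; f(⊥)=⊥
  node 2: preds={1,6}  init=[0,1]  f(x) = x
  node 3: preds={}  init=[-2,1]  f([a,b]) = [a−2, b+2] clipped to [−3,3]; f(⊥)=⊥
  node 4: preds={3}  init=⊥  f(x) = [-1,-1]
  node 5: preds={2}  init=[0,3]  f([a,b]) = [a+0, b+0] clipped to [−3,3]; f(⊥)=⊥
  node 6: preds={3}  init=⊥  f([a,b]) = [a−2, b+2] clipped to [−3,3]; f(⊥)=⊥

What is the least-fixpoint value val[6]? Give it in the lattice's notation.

[-3,3]

Trace (10 dequeues):
  [1] u=0 | in ⊥ | out ⊥ | ==
  [2] u=1 | in [-2,1] | out [-3,0] | prev ⊥ | push {}
  [3] u=2 | in [-3,0] | out [-3,1] | prev [0,1] | push {}
  [4] u=3 | in ⊥ | out [-2,1] | ==
  [5] u=4 | in [-2,1] | out [-1,-1] | prev ⊥ | push {0}
  [6] u=5 | in [-3,1] | out [-3,3] | prev [0,3] | push {}
  [7] u=6 | in [-2,1] | out [-3,3] | prev ⊥ | push {2}
  [8] u=0 | in [-3,3] | out [-3,3] | prev ⊥ | push {}
  [9] u=2 | in [-3,3] | out [-3,3] | prev [-3,1] | push {5}
  [10] u=5 | in [-3,3] | out [-3,3] | ==

Converged values:
  [0] [-3,3]
  [1] [-3,0]
  [2] [-3,3]
  [3] [-2,1]
  [4] [-1,-1]
  [5] [-3,3]
  [6] [-3,3]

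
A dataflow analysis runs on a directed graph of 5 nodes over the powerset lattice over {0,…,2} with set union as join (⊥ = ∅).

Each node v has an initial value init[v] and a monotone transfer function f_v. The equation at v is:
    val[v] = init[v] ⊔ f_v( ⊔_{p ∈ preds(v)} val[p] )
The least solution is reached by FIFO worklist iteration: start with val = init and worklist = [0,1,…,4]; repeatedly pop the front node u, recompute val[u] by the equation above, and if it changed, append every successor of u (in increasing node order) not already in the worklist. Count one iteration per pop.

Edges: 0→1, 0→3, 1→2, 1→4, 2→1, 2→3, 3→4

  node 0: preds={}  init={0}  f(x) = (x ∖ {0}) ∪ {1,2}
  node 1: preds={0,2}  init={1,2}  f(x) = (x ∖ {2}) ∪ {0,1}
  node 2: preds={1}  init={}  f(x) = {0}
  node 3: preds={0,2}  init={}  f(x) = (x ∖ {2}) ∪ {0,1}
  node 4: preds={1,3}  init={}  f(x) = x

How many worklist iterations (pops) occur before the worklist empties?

Trace (6 dequeues):
  [1] u=0 | in {} | out {0,1,2} | prev {0} | push {}
  [2] u=1 | in {0,1,2} | out {0,1,2} | prev {1,2} | push {}
  [3] u=2 | in {0,1,2} | out {0} | prev {} | push {1}
  [4] u=3 | in {0,1,2} | out {0,1} | prev {} | push {}
  [5] u=4 | in {0,1,2} | out {0,1,2} | prev {} | push {}
  [6] u=1 | in {0,1,2} | out {0,1,2} | ==

Converged values:
  [0] {0,1,2}
  [1] {0,1,2}
  [2] {0}
  [3] {0,1}
  [4] {0,1,2}

6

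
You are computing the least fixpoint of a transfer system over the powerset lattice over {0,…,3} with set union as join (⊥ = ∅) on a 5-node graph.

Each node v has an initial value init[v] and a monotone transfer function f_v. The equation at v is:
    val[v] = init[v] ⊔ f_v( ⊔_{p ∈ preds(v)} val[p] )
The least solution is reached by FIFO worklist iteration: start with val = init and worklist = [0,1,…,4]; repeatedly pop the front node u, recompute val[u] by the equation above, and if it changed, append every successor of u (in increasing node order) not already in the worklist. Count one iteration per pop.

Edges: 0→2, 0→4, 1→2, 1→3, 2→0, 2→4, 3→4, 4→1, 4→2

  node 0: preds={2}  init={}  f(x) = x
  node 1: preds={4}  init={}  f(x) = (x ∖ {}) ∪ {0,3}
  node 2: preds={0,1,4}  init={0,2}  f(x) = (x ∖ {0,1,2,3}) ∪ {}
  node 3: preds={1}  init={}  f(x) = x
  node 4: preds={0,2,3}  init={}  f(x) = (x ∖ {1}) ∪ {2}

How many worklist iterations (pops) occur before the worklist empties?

Trace (9 dequeues):
  [1] u=0 | in {0,2} | out {0,2} | prev {} | push {}
  [2] u=1 | in {} | out {0,3} | prev {} | push {}
  [3] u=2 | in {0,2,3} | out {0,2} | ==
  [4] u=3 | in {0,3} | out {0,3} | prev {} | push {}
  [5] u=4 | in {0,2,3} | out {0,2,3} | prev {} | push {1,2}
  [6] u=1 | in {0,2,3} | out {0,2,3} | prev {0,3} | push {3}
  [7] u=2 | in {0,2,3} | out {0,2} | ==
  [8] u=3 | in {0,2,3} | out {0,2,3} | prev {0,3} | push {4}
  [9] u=4 | in {0,2,3} | out {0,2,3} | ==

Converged values:
  [0] {0,2}
  [1] {0,2,3}
  [2] {0,2}
  [3] {0,2,3}
  [4] {0,2,3}

9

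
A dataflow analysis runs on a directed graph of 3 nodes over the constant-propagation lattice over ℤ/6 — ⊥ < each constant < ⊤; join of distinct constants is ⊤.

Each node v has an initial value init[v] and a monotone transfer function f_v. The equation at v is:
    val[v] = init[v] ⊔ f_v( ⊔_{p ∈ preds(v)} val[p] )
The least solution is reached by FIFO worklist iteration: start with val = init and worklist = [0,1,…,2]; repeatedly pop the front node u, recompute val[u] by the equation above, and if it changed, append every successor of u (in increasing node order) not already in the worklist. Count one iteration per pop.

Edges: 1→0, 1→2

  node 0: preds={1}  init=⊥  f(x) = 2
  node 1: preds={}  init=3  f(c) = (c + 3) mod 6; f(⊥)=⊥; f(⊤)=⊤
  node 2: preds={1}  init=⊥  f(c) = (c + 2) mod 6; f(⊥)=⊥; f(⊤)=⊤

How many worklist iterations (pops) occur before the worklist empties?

Worklist (3 pops):
  #1 pop 0: in=3 → 2 (was ⊥); enqueue []
  #2 pop 1: in=⊥ → 3 (no change)
  #3 pop 2: in=3 → 5 (was ⊥); enqueue []

Fixpoint:
  val[0] = 2
  val[1] = 3
  val[2] = 5

3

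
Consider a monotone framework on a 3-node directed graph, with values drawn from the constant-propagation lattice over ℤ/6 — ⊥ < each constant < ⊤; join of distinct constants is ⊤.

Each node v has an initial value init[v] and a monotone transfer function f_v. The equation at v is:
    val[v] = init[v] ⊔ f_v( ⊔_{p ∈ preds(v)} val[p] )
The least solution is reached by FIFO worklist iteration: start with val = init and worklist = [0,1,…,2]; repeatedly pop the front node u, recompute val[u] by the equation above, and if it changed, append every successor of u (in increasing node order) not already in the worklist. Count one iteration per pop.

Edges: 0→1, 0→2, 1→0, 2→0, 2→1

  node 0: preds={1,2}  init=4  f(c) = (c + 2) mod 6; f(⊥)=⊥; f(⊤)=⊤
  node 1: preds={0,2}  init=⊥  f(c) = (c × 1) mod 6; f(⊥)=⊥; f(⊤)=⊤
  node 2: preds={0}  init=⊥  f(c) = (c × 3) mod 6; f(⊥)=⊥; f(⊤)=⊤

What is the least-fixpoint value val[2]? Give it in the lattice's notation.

⊤

Trace (8 dequeues):
  [1] u=0 | in ⊥ | out 4 | ==
  [2] u=1 | in 4 | out 4 | prev ⊥ | push {0}
  [3] u=2 | in 4 | out 0 | prev ⊥ | push {1}
  [4] u=0 | in ⊤ | out ⊤ | prev 4 | push {2}
  [5] u=1 | in ⊤ | out ⊤ | prev 4 | push {0}
  [6] u=2 | in ⊤ | out ⊤ | prev 0 | push {1}
  [7] u=0 | in ⊤ | out ⊤ | ==
  [8] u=1 | in ⊤ | out ⊤ | ==

Converged values:
  [0] ⊤
  [1] ⊤
  [2] ⊤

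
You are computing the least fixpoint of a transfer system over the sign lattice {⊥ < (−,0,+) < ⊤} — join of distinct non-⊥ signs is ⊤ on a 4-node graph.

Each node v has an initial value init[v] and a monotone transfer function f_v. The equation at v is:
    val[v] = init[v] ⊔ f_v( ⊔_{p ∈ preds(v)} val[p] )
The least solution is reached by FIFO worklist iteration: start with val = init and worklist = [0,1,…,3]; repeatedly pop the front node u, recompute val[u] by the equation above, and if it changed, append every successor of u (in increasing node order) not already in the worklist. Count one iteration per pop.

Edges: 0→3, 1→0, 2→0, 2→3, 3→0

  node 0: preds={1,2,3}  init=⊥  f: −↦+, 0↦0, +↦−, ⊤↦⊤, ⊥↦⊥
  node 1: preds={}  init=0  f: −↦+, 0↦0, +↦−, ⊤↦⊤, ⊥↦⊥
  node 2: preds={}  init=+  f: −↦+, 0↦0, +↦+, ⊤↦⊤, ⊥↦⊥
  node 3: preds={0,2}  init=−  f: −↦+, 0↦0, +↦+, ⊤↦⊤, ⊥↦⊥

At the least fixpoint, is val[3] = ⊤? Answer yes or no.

Worklist (5 pops):
  #1 pop 0: in=⊤ → ⊤ (was ⊥); enqueue []
  #2 pop 1: in=⊥ → 0 (no change)
  #3 pop 2: in=⊥ → + (no change)
  #4 pop 3: in=⊤ → ⊤ (was −); enqueue [0]
  #5 pop 0: in=⊤ → ⊤ (no change)

Fixpoint:
  val[0] = ⊤
  val[1] = 0
  val[2] = +
  val[3] = ⊤

yes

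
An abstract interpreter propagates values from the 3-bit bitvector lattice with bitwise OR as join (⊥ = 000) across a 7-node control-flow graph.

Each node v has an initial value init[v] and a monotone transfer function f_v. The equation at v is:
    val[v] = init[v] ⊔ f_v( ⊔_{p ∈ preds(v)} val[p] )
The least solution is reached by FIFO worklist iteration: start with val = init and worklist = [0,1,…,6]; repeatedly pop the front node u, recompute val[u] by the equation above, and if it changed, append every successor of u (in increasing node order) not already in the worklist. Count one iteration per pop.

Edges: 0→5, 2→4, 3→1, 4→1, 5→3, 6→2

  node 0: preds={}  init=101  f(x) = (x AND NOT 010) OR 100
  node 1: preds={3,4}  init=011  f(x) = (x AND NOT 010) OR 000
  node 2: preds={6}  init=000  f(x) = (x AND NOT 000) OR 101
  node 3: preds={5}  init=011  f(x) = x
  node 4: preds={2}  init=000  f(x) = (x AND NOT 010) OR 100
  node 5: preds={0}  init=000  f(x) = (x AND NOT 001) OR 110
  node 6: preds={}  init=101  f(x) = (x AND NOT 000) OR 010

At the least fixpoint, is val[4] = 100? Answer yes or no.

Worklist (12 pops):
  #1 pop 0: in=000 → 101 (no change)
  #2 pop 1: in=011 → 011 (no change)
  #3 pop 2: in=101 → 101 (was 000); enqueue []
  #4 pop 3: in=000 → 011 (no change)
  #5 pop 4: in=101 → 101 (was 000); enqueue [1]
  #6 pop 5: in=101 → 110 (was 000); enqueue [3]
  #7 pop 6: in=000 → 111 (was 101); enqueue [2]
  #8 pop 1: in=111 → 111 (was 011); enqueue []
  #9 pop 3: in=110 → 111 (was 011); enqueue [1]
  #10 pop 2: in=111 → 111 (was 101); enqueue [4]
  #11 pop 1: in=111 → 111 (no change)
  #12 pop 4: in=111 → 101 (no change)

Fixpoint:
  val[0] = 101
  val[1] = 111
  val[2] = 111
  val[3] = 111
  val[4] = 101
  val[5] = 110
  val[6] = 111

no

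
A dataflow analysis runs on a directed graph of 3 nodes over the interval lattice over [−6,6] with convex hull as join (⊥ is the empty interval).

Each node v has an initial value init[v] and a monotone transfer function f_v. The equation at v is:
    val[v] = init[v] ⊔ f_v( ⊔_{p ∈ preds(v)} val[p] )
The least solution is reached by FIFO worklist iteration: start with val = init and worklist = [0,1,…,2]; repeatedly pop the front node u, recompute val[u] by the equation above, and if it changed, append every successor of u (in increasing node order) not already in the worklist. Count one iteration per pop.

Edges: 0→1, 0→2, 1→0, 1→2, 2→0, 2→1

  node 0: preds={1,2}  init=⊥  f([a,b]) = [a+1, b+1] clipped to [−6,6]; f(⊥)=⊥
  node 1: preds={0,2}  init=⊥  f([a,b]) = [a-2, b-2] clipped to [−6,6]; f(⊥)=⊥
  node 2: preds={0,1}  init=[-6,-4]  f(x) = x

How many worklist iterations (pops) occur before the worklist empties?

Worklist (32 pops):
  #1 pop 0: in=[-6,-4] → [-5,-3] (was ⊥); enqueue []
  #2 pop 1: in=[-6,-3] → [-6,-5] (was ⊥); enqueue [0]
  #3 pop 2: in=[-6,-3] → [-6,-3] (was [-6,-4]); enqueue [1]
  #4 pop 0: in=[-6,-3] → [-5,-2] (was [-5,-3]); enqueue [2]
  #5 pop 1: in=[-6,-2] → [-6,-4] (was [-6,-5]); enqueue [0]
  #6 pop 2: in=[-6,-2] → [-6,-2] (was [-6,-3]); enqueue [1]
  #7 pop 0: in=[-6,-2] → [-5,-1] (was [-5,-2]); enqueue [2]
  #8 pop 1: in=[-6,-1] → [-6,-3] (was [-6,-4]); enqueue [0]
  #9 pop 2: in=[-6,-1] → [-6,-1] (was [-6,-2]); enqueue [1]
  #10 pop 0: in=[-6,-1] → [-5,0] (was [-5,-1]); enqueue [2]
  #11 pop 1: in=[-6,0] → [-6,-2] (was [-6,-3]); enqueue [0]
  #12 pop 2: in=[-6,0] → [-6,0] (was [-6,-1]); enqueue [1]
  #13 pop 0: in=[-6,0] → [-5,1] (was [-5,0]); enqueue [2]
  #14 pop 1: in=[-6,1] → [-6,-1] (was [-6,-2]); enqueue [0]
  #15 pop 2: in=[-6,1] → [-6,1] (was [-6,0]); enqueue [1]
  #16 pop 0: in=[-6,1] → [-5,2] (was [-5,1]); enqueue [2]
  #17 pop 1: in=[-6,2] → [-6,0] (was [-6,-1]); enqueue [0]
  #18 pop 2: in=[-6,2] → [-6,2] (was [-6,1]); enqueue [1]
  #19 pop 0: in=[-6,2] → [-5,3] (was [-5,2]); enqueue [2]
  #20 pop 1: in=[-6,3] → [-6,1] (was [-6,0]); enqueue [0]
  #21 pop 2: in=[-6,3] → [-6,3] (was [-6,2]); enqueue [1]
  #22 pop 0: in=[-6,3] → [-5,4] (was [-5,3]); enqueue [2]
  #23 pop 1: in=[-6,4] → [-6,2] (was [-6,1]); enqueue [0]
  #24 pop 2: in=[-6,4] → [-6,4] (was [-6,3]); enqueue [1]
  #25 pop 0: in=[-6,4] → [-5,5] (was [-5,4]); enqueue [2]
  #26 pop 1: in=[-6,5] → [-6,3] (was [-6,2]); enqueue [0]
  #27 pop 2: in=[-6,5] → [-6,5] (was [-6,4]); enqueue [1]
  #28 pop 0: in=[-6,5] → [-5,6] (was [-5,5]); enqueue [2]
  #29 pop 1: in=[-6,6] → [-6,4] (was [-6,3]); enqueue [0]
  #30 pop 2: in=[-6,6] → [-6,6] (was [-6,5]); enqueue [1]
  #31 pop 0: in=[-6,6] → [-5,6] (no change)
  #32 pop 1: in=[-6,6] → [-6,4] (no change)

Fixpoint:
  val[0] = [-5,6]
  val[1] = [-6,4]
  val[2] = [-6,6]

32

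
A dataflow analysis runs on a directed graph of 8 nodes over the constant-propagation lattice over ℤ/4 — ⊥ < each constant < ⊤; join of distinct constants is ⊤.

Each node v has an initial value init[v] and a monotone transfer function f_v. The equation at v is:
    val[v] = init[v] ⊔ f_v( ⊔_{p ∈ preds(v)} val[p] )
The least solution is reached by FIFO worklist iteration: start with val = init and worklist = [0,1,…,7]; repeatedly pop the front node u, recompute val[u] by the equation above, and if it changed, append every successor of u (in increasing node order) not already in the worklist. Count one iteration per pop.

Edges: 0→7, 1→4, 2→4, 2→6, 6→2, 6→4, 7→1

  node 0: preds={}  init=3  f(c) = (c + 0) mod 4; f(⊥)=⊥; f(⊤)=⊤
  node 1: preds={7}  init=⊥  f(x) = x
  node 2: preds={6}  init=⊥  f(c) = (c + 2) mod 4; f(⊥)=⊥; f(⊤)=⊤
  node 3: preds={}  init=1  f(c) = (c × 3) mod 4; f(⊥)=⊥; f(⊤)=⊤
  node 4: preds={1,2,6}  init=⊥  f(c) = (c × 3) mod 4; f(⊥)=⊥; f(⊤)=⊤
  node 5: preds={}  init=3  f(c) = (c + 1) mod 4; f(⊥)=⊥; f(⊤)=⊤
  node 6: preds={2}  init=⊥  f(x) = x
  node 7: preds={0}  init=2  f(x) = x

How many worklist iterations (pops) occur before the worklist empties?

Iteration log — 10 steps:
  step 1. node 0  ⊔preds=⊥  new=3  stable
  step 2. node 1  ⊔preds=2  new=2  old=⊥  +wl: 
  step 3. node 2  ⊔preds=⊥  new=⊥  stable
  step 4. node 3  ⊔preds=⊥  new=1  stable
  step 5. node 4  ⊔preds=2  new=2  old=⊥  +wl: 
  step 6. node 5  ⊔preds=⊥  new=3  stable
  step 7. node 6  ⊔preds=⊥  new=⊥  stable
  step 8. node 7  ⊔preds=3  new=⊤  old=2  +wl: 1
  step 9. node 1  ⊔preds=⊤  new=⊤  old=2  +wl: 4
  step 10. node 4  ⊔preds=⊤  new=⊤  old=2  +wl: 

Least fixpoint reached:
  node 0: 3
  node 1: ⊤
  node 2: ⊥
  node 3: 1
  node 4: ⊤
  node 5: 3
  node 6: ⊥
  node 7: ⊤

10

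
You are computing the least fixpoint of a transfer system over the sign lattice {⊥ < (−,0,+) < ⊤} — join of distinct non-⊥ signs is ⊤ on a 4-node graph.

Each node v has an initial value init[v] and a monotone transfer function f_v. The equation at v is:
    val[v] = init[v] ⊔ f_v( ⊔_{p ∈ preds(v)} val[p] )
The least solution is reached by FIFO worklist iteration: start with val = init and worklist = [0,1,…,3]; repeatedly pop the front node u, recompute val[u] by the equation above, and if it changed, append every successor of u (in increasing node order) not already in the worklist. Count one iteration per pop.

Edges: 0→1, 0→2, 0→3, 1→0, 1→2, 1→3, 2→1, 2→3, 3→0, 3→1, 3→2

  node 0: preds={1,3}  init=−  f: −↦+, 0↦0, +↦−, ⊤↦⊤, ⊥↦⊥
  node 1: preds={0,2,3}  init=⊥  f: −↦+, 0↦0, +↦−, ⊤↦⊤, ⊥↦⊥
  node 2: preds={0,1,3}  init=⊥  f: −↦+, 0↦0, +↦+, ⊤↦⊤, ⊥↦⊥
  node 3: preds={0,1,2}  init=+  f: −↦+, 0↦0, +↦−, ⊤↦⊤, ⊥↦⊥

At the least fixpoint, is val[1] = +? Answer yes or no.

no

Iteration log — 8 steps:
  step 1. node 0  ⊔preds=+  new=−  stable
  step 2. node 1  ⊔preds=⊤  new=⊤  old=⊥  +wl: 0
  step 3. node 2  ⊔preds=⊤  new=⊤  old=⊥  +wl: 1
  step 4. node 3  ⊔preds=⊤  new=⊤  old=+  +wl: 2
  step 5. node 0  ⊔preds=⊤  new=⊤  old=−  +wl: 3
  step 6. node 1  ⊔preds=⊤  new=⊤  stable
  step 7. node 2  ⊔preds=⊤  new=⊤  stable
  step 8. node 3  ⊔preds=⊤  new=⊤  stable

Least fixpoint reached:
  node 0: ⊤
  node 1: ⊤
  node 2: ⊤
  node 3: ⊤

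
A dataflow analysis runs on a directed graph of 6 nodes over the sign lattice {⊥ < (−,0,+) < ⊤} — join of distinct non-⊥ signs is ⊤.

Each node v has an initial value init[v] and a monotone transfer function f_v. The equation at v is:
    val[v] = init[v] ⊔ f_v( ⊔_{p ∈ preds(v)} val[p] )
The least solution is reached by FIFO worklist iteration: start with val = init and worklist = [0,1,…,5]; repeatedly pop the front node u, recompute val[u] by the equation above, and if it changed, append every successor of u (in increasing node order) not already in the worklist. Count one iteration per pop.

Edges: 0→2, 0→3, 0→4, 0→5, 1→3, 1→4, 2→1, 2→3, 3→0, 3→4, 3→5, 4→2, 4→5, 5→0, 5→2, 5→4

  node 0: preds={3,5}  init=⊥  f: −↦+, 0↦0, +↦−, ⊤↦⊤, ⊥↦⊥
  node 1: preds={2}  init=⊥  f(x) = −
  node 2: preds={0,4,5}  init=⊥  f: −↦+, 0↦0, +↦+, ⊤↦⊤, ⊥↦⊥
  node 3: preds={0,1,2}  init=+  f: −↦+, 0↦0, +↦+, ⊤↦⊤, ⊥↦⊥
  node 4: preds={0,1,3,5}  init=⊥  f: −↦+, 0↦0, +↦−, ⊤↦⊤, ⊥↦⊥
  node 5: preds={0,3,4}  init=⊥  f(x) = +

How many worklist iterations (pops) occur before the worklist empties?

Iteration log — 13 steps:
  step 1. node 0  ⊔preds=+  new=−  old=⊥  +wl: 
  step 2. node 1  ⊔preds=⊥  new=−  old=⊥  +wl: 
  step 3. node 2  ⊔preds=−  new=+  old=⊥  +wl: 1
  step 4. node 3  ⊔preds=⊤  new=⊤  old=+  +wl: 0
  step 5. node 4  ⊔preds=⊤  new=⊤  old=⊥  +wl: 2
  step 6. node 5  ⊔preds=⊤  new=+  old=⊥  +wl: 4
  step 7. node 1  ⊔preds=+  new=−  stable
  step 8. node 0  ⊔preds=⊤  new=⊤  old=−  +wl: 3,5
  step 9. node 2  ⊔preds=⊤  new=⊤  old=+  +wl: 1
  step 10. node 4  ⊔preds=⊤  new=⊤  stable
  step 11. node 3  ⊔preds=⊤  new=⊤  stable
  step 12. node 5  ⊔preds=⊤  new=+  stable
  step 13. node 1  ⊔preds=⊤  new=−  stable

Least fixpoint reached:
  node 0: ⊤
  node 1: −
  node 2: ⊤
  node 3: ⊤
  node 4: ⊤
  node 5: +

13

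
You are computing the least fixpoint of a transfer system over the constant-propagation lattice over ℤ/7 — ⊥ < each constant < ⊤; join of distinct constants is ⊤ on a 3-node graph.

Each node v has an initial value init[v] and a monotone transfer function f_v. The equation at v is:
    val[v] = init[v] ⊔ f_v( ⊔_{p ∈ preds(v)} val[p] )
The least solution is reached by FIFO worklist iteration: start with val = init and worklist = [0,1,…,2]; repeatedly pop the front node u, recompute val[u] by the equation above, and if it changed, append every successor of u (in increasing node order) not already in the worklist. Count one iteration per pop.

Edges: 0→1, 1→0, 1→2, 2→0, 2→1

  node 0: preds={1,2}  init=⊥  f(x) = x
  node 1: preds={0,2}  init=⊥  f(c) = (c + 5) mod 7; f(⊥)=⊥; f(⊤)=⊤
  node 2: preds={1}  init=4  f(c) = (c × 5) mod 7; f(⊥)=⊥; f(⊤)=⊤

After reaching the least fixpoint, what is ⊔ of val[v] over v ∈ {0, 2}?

Iteration log — 7 steps:
  step 1. node 0  ⊔preds=4  new=4  old=⊥  +wl: 
  step 2. node 1  ⊔preds=4  new=2  old=⊥  +wl: 0
  step 3. node 2  ⊔preds=2  new=⊤  old=4  +wl: 1
  step 4. node 0  ⊔preds=⊤  new=⊤  old=4  +wl: 
  step 5. node 1  ⊔preds=⊤  new=⊤  old=2  +wl: 0,2
  step 6. node 0  ⊔preds=⊤  new=⊤  stable
  step 7. node 2  ⊔preds=⊤  new=⊤  stable

Least fixpoint reached:
  node 0: ⊤
  node 1: ⊤
  node 2: ⊤

⊤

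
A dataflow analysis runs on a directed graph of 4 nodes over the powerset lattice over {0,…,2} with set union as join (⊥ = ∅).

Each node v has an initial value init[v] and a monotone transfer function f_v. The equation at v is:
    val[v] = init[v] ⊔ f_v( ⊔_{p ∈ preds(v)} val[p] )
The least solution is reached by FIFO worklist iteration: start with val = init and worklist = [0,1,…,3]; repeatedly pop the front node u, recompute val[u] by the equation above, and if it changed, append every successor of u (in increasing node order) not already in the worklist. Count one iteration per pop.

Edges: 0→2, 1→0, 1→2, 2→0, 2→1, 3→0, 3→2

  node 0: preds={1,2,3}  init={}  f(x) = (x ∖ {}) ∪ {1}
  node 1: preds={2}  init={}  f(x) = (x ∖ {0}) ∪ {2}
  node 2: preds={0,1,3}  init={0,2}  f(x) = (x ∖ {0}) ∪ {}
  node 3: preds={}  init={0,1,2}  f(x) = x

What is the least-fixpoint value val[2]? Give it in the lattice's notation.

{0,1,2}

Worklist (8 pops):
  #1 pop 0: in={0,1,2} → {0,1,2} (was {}); enqueue []
  #2 pop 1: in={0,2} → {2} (was {}); enqueue [0]
  #3 pop 2: in={0,1,2} → {0,1,2} (was {0,2}); enqueue [1]
  #4 pop 3: in={} → {0,1,2} (no change)
  #5 pop 0: in={0,1,2} → {0,1,2} (no change)
  #6 pop 1: in={0,1,2} → {1,2} (was {2}); enqueue [0,2]
  #7 pop 0: in={0,1,2} → {0,1,2} (no change)
  #8 pop 2: in={0,1,2} → {0,1,2} (no change)

Fixpoint:
  val[0] = {0,1,2}
  val[1] = {1,2}
  val[2] = {0,1,2}
  val[3] = {0,1,2}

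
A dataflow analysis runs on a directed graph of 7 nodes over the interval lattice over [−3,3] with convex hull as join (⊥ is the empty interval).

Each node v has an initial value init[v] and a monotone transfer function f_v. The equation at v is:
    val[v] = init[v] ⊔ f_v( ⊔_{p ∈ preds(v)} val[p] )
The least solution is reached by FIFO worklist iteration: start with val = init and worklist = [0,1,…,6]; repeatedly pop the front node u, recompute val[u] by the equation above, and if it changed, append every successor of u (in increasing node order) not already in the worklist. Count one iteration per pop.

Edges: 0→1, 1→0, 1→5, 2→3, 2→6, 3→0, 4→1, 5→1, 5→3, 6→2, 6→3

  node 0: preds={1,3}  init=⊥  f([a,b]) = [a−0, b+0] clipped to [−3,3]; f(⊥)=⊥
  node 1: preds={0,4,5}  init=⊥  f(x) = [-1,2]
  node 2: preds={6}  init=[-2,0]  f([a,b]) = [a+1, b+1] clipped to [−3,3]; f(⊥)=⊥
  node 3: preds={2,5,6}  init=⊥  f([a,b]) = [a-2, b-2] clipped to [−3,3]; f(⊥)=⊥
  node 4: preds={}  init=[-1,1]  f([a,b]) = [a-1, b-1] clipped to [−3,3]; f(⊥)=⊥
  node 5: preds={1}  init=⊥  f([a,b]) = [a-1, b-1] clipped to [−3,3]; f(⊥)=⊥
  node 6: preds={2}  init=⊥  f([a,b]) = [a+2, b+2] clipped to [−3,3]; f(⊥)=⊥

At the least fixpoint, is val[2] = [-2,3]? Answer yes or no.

yes

Trace (17 dequeues):
  [1] u=0 | in ⊥ | out ⊥ | ==
  [2] u=1 | in [-1,1] | out [-1,2] | prev ⊥ | push {0}
  [3] u=2 | in ⊥ | out [-2,0] | ==
  [4] u=3 | in [-2,0] | out [-3,-2] | prev ⊥ | push {}
  [5] u=4 | in ⊥ | out [-1,1] | ==
  [6] u=5 | in [-1,2] | out [-2,1] | prev ⊥ | push {1,3}
  [7] u=6 | in [-2,0] | out [0,2] | prev ⊥ | push {2}
  [8] u=0 | in [-3,2] | out [-3,2] | prev ⊥ | push {}
  [9] u=1 | in [-3,2] | out [-1,2] | ==
  [10] u=3 | in [-2,2] | out [-3,0] | prev [-3,-2] | push {0}
  [11] u=2 | in [0,2] | out [-2,3] | prev [-2,0] | push {3,6}
  [12] u=0 | in [-3,2] | out [-3,2] | ==
  [13] u=3 | in [-2,3] | out [-3,1] | prev [-3,0] | push {0}
  [14] u=6 | in [-2,3] | out [0,3] | prev [0,2] | push {2,3}
  [15] u=0 | in [-3,2] | out [-3,2] | ==
  [16] u=2 | in [0,3] | out [-2,3] | ==
  [17] u=3 | in [-2,3] | out [-3,1] | ==

Converged values:
  [0] [-3,2]
  [1] [-1,2]
  [2] [-2,3]
  [3] [-3,1]
  [4] [-1,1]
  [5] [-2,1]
  [6] [0,3]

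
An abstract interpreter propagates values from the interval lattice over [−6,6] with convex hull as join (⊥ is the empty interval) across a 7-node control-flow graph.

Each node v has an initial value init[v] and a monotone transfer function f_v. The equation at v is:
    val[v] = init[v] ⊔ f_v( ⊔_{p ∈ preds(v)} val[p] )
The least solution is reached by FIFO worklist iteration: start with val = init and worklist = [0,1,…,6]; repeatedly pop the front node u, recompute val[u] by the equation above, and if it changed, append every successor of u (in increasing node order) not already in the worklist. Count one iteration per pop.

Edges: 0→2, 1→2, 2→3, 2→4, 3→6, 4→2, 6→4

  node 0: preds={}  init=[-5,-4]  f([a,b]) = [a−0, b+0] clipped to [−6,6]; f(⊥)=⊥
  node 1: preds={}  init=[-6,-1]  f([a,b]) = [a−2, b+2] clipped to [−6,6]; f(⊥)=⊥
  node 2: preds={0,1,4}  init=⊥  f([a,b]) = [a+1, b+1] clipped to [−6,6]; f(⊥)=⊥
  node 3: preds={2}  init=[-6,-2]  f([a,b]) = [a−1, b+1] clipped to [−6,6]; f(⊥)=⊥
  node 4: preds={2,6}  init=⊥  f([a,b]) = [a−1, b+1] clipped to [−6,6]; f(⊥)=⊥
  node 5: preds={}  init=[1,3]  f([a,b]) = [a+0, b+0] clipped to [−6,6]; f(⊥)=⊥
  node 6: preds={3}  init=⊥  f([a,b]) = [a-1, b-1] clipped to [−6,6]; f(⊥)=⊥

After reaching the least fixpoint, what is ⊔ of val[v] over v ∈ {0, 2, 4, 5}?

Trace (21 dequeues):
  [1] u=0 | in ⊥ | out [-5,-4] | ==
  [2] u=1 | in ⊥ | out [-6,-1] | ==
  [3] u=2 | in [-6,-1] | out [-5,0] | prev ⊥ | push {}
  [4] u=3 | in [-5,0] | out [-6,1] | prev [-6,-2] | push {}
  [5] u=4 | in [-5,0] | out [-6,1] | prev ⊥ | push {2}
  [6] u=5 | in ⊥ | out [1,3] | ==
  [7] u=6 | in [-6,1] | out [-6,0] | prev ⊥ | push {4}
  [8] u=2 | in [-6,1] | out [-5,2] | prev [-5,0] | push {3}
  [9] u=4 | in [-6,2] | out [-6,3] | prev [-6,1] | push {2}
  [10] u=3 | in [-5,2] | out [-6,3] | prev [-6,1] | push {6}
  [11] u=2 | in [-6,3] | out [-5,4] | prev [-5,2] | push {3,4}
  [12] u=6 | in [-6,3] | out [-6,2] | prev [-6,0] | push {}
  [13] u=3 | in [-5,4] | out [-6,5] | prev [-6,3] | push {6}
  [14] u=4 | in [-6,4] | out [-6,5] | prev [-6,3] | push {2}
  [15] u=6 | in [-6,5] | out [-6,4] | prev [-6,2] | push {4}
  [16] u=2 | in [-6,5] | out [-5,6] | prev [-5,4] | push {3}
  [17] u=4 | in [-6,6] | out [-6,6] | prev [-6,5] | push {2}
  [18] u=3 | in [-5,6] | out [-6,6] | prev [-6,5] | push {6}
  [19] u=2 | in [-6,6] | out [-5,6] | ==
  [20] u=6 | in [-6,6] | out [-6,5] | prev [-6,4] | push {4}
  [21] u=4 | in [-6,6] | out [-6,6] | ==

Converged values:
  [0] [-5,-4]
  [1] [-6,-1]
  [2] [-5,6]
  [3] [-6,6]
  [4] [-6,6]
  [5] [1,3]
  [6] [-6,5]

[-6,6]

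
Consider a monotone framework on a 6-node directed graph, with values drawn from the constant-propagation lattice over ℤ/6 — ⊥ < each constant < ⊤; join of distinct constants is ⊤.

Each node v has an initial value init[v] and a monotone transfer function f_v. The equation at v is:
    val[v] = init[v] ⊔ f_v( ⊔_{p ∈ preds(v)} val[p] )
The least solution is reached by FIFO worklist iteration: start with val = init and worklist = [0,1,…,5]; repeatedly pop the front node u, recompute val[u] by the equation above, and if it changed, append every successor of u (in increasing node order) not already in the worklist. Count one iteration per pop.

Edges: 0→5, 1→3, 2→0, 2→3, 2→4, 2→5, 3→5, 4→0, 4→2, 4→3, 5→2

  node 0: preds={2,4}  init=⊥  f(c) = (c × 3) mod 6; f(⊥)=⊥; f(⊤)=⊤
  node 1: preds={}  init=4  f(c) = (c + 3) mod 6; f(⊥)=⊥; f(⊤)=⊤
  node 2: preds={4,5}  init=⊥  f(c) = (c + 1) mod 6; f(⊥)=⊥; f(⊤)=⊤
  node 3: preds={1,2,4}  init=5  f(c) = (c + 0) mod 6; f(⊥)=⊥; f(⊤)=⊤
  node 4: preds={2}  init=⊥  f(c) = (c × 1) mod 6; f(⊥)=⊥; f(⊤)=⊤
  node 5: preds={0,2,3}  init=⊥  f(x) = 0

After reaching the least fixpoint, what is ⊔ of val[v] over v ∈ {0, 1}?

Iteration log — 20 steps:
  step 1. node 0  ⊔preds=⊥  new=⊥  stable
  step 2. node 1  ⊔preds=⊥  new=4  stable
  step 3. node 2  ⊔preds=⊥  new=⊥  stable
  step 4. node 3  ⊔preds=4  new=⊤  old=5  +wl: 
  step 5. node 4  ⊔preds=⊥  new=⊥  stable
  step 6. node 5  ⊔preds=⊤  new=0  old=⊥  +wl: 2
  step 7. node 2  ⊔preds=0  new=1  old=⊥  +wl: 0,3,4,5
  step 8. node 0  ⊔preds=1  new=3  old=⊥  +wl: 
  step 9. node 3  ⊔preds=⊤  new=⊤  stable
  step 10. node 4  ⊔preds=1  new=1  old=⊥  +wl: 0,2,3
  step 11. node 5  ⊔preds=⊤  new=0  stable
  step 12. node 0  ⊔preds=1  new=3  stable
  step 13. node 2  ⊔preds=⊤  new=⊤  old=1  +wl: 0,4,5
  step 14. node 3  ⊔preds=⊤  new=⊤  stable
  step 15. node 0  ⊔preds=⊤  new=⊤  old=3  +wl: 
  step 16. node 4  ⊔preds=⊤  new=⊤  old=1  +wl: 0,2,3
  step 17. node 5  ⊔preds=⊤  new=0  stable
  step 18. node 0  ⊔preds=⊤  new=⊤  stable
  step 19. node 2  ⊔preds=⊤  new=⊤  stable
  step 20. node 3  ⊔preds=⊤  new=⊤  stable

Least fixpoint reached:
  node 0: ⊤
  node 1: 4
  node 2: ⊤
  node 3: ⊤
  node 4: ⊤
  node 5: 0

⊤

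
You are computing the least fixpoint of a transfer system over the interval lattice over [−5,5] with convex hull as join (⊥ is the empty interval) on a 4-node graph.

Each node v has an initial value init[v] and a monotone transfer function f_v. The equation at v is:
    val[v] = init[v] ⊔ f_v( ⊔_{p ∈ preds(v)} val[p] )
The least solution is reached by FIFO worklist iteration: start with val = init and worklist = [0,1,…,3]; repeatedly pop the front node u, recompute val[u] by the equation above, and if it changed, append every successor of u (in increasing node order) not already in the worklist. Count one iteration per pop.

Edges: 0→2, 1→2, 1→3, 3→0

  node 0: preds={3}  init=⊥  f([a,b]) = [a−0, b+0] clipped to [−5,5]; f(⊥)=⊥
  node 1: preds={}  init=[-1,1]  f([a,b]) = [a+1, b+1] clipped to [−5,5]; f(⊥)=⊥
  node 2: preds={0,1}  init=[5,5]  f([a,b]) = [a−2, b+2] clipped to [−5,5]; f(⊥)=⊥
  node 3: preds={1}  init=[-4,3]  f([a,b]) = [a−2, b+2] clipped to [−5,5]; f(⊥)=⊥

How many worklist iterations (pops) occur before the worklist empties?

4

Iteration log — 4 steps:
  step 1. node 0  ⊔preds=[-4,3]  new=[-4,3]  old=⊥  +wl: 
  step 2. node 1  ⊔preds=⊥  new=[-1,1]  stable
  step 3. node 2  ⊔preds=[-4,3]  new=[-5,5]  old=[5,5]  +wl: 
  step 4. node 3  ⊔preds=[-1,1]  new=[-4,3]  stable

Least fixpoint reached:
  node 0: [-4,3]
  node 1: [-1,1]
  node 2: [-5,5]
  node 3: [-4,3]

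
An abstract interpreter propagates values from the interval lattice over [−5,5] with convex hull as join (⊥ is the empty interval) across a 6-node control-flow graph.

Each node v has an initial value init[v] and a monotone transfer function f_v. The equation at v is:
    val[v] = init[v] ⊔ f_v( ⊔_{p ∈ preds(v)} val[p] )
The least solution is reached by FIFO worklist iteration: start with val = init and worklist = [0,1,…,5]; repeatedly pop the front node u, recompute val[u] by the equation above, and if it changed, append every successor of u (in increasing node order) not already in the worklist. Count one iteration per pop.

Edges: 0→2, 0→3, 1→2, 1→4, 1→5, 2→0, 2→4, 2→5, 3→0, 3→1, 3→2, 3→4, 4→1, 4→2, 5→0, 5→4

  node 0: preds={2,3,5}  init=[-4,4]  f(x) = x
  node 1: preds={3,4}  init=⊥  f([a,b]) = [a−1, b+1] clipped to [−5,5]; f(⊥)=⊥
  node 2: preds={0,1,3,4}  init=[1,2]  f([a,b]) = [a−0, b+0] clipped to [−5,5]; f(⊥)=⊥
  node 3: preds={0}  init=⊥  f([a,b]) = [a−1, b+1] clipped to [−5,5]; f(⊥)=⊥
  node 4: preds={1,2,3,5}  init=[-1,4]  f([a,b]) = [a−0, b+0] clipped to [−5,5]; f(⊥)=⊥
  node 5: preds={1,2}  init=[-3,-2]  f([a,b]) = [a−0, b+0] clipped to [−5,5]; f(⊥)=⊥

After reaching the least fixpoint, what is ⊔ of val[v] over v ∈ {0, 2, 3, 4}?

Iteration log — 14 steps:
  step 1. node 0  ⊔preds=[-3,2]  new=[-4,4]  stable
  step 2. node 1  ⊔preds=[-1,4]  new=[-2,5]  old=⊥  +wl: 
  step 3. node 2  ⊔preds=[-4,5]  new=[-4,5]  old=[1,2]  +wl: 0
  step 4. node 3  ⊔preds=[-4,4]  new=[-5,5]  old=⊥  +wl: 1,2
  step 5. node 4  ⊔preds=[-5,5]  new=[-5,5]  old=[-1,4]  +wl: 
  step 6. node 5  ⊔preds=[-4,5]  new=[-4,5]  old=[-3,-2]  +wl: 4
  step 7. node 0  ⊔preds=[-5,5]  new=[-5,5]  old=[-4,4]  +wl: 3
  step 8. node 1  ⊔preds=[-5,5]  new=[-5,5]  old=[-2,5]  +wl: 5
  step 9. node 2  ⊔preds=[-5,5]  new=[-5,5]  old=[-4,5]  +wl: 0
  step 10. node 4  ⊔preds=[-5,5]  new=[-5,5]  stable
  step 11. node 3  ⊔preds=[-5,5]  new=[-5,5]  stable
  step 12. node 5  ⊔preds=[-5,5]  new=[-5,5]  old=[-4,5]  +wl: 4
  step 13. node 0  ⊔preds=[-5,5]  new=[-5,5]  stable
  step 14. node 4  ⊔preds=[-5,5]  new=[-5,5]  stable

Least fixpoint reached:
  node 0: [-5,5]
  node 1: [-5,5]
  node 2: [-5,5]
  node 3: [-5,5]
  node 4: [-5,5]
  node 5: [-5,5]

[-5,5]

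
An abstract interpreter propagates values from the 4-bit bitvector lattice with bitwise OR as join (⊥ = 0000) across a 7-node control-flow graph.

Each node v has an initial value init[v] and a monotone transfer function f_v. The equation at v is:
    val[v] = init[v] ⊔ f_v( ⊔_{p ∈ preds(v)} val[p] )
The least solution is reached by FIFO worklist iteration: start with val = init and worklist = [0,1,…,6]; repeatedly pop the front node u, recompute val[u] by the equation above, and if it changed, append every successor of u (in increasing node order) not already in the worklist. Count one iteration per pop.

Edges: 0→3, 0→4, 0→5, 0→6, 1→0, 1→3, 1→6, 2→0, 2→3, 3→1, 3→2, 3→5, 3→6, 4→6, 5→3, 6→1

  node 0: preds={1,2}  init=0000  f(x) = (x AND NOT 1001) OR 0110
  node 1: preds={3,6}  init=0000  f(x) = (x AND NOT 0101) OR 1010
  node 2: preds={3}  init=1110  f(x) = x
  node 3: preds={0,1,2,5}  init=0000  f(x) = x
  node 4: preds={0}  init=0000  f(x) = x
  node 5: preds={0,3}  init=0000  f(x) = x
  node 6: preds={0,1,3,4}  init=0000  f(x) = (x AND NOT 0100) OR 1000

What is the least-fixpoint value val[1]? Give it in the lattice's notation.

1010

Iteration log — 11 steps:
  step 1. node 0  ⊔preds=1110  new=0110  old=0000  +wl: 
  step 2. node 1  ⊔preds=0000  new=1010  old=0000  +wl: 0
  step 3. node 2  ⊔preds=0000  new=1110  stable
  step 4. node 3  ⊔preds=1110  new=1110  old=0000  +wl: 1,2
  step 5. node 4  ⊔preds=0110  new=0110  old=0000  +wl: 
  step 6. node 5  ⊔preds=1110  new=1110  old=0000  +wl: 3
  step 7. node 6  ⊔preds=1110  new=1010  old=0000  +wl: 
  step 8. node 0  ⊔preds=1110  new=0110  stable
  step 9. node 1  ⊔preds=1110  new=1010  stable
  step 10. node 2  ⊔preds=1110  new=1110  stable
  step 11. node 3  ⊔preds=1110  new=1110  stable

Least fixpoint reached:
  node 0: 0110
  node 1: 1010
  node 2: 1110
  node 3: 1110
  node 4: 0110
  node 5: 1110
  node 6: 1010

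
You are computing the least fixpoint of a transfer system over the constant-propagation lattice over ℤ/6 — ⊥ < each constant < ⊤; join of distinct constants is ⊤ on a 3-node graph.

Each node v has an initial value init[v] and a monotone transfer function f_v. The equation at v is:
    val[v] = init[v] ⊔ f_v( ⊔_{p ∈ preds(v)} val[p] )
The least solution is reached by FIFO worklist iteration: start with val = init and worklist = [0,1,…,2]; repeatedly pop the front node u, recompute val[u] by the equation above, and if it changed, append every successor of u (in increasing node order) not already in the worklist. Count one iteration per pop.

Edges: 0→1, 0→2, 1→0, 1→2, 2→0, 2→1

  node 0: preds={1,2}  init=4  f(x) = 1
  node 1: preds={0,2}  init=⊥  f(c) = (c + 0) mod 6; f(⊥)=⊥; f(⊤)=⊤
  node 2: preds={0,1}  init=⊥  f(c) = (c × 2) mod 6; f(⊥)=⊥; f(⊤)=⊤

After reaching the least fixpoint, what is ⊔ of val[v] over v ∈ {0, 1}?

Trace (5 dequeues):
  [1] u=0 | in ⊥ | out ⊤ | prev 4 | push {}
  [2] u=1 | in ⊤ | out ⊤ | prev ⊥ | push {0}
  [3] u=2 | in ⊤ | out ⊤ | prev ⊥ | push {1}
  [4] u=0 | in ⊤ | out ⊤ | ==
  [5] u=1 | in ⊤ | out ⊤ | ==

Converged values:
  [0] ⊤
  [1] ⊤
  [2] ⊤

⊤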